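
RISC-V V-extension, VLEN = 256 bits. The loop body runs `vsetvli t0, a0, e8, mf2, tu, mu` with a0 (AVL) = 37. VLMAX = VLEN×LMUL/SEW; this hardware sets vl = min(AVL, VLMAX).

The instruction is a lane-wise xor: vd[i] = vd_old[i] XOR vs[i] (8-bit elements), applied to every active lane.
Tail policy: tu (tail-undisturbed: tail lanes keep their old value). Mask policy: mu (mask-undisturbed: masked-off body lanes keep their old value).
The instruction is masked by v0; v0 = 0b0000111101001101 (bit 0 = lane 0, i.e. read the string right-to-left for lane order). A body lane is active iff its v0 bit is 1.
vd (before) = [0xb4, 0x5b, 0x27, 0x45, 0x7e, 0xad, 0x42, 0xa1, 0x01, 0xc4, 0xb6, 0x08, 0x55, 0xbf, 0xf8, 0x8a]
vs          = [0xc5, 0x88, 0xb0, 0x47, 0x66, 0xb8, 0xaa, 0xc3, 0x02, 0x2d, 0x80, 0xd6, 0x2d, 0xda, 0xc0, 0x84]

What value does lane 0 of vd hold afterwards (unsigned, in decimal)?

vd[0] = 113

VLMAX = (256 × 1/2) / 8 = 16 lanes
vl = min(AVL, VLMAX) = min(37, 16) = 16
  i=0: xor(0xb4,0xc5) → 113
  i=1: mask-off/keep → 91
  i=2: xor(0x27,0xb0) → 151
  i=3: xor(0x45,0x47) → 2
  i=4: mask-off/keep → 126
  i=5: mask-off/keep → 173
  i=6: xor(0x42,0xaa) → 232
  i=7: mask-off/keep → 161
  i=8: xor(0x01,0x02) → 3
  i=9: xor(0xc4,0x2d) → 233
  i=10: xor(0xb6,0x80) → 54
  i=11: xor(0x08,0xd6) → 222
  i=12: mask-off/keep → 85
  i=13: mask-off/keep → 191
  i=14: mask-off/keep → 248
  i=15: mask-off/keep → 138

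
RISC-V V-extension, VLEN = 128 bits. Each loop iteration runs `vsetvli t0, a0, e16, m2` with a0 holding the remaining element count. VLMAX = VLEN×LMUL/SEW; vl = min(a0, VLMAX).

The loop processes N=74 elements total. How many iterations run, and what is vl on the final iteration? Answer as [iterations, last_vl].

[iterations, last_vl] = [5, 10]

VLMAX = VLEN×LMUL/SEW = 128×2/16 = 16
iterations = ceil(74/16) = 5; final-pass vl = 10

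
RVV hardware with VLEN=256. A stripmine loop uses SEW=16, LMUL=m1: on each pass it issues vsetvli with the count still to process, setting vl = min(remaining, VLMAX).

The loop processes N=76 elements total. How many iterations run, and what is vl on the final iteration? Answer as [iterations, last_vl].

VLMAX = VLEN×LMUL/SEW = 256×1/16 = 16
iterations = ceil(76/16) = 5; final-pass vl = 12

[iterations, last_vl] = [5, 12]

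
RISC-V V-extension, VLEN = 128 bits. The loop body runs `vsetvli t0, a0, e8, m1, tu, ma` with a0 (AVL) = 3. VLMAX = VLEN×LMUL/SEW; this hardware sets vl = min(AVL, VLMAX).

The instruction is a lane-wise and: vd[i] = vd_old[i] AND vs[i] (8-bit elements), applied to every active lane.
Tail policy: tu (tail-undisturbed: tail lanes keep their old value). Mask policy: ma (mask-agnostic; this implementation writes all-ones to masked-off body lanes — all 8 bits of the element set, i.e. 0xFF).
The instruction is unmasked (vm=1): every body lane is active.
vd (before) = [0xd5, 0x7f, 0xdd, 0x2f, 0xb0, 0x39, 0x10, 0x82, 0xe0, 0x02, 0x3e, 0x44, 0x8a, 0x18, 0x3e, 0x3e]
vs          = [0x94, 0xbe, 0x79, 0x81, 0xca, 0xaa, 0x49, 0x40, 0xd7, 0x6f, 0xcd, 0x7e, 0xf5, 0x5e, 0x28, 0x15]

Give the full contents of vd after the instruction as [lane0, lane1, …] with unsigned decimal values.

vd = [148, 62, 89, 47, 176, 57, 16, 130, 224, 2, 62, 68, 138, 24, 62, 62]

lanes per group: 128·1/8 = 16
vl ← min(3, 16) = 3
[0] and(0xd5,0x94) = 0x94
[1] and(0x7f,0xbe) = 0x3e
[2] and(0xdd,0x79) = 0x59
[3] tail/keep = 0x2f
[4] tail/keep = 0xb0
[5] tail/keep = 0x39
[6] tail/keep = 0x10
[7] tail/keep = 0x82
[8] tail/keep = 0xe0
[9] tail/keep = 0x02
[10] tail/keep = 0x3e
[11] tail/keep = 0x44
[12] tail/keep = 0x8a
[13] tail/keep = 0x18
[14] tail/keep = 0x3e
[15] tail/keep = 0x3e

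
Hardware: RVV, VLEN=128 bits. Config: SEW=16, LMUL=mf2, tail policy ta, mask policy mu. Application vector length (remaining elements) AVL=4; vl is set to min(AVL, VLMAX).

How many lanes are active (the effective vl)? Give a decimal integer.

vl = 4

lanes per group: 128·1/2/16 = 4
AVL=4 ≤ VLMAX=4, so vl = 4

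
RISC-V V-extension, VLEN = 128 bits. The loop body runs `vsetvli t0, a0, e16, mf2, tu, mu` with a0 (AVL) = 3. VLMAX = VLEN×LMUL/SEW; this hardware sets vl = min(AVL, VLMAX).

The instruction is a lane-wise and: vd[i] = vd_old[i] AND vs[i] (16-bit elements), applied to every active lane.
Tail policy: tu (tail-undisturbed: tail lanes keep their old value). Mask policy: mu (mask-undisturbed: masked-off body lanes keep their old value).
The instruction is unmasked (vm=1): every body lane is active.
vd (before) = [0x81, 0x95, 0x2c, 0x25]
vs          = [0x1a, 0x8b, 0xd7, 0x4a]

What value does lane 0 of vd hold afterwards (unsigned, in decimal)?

vd[0] = 0

lanes per group: 128·1/2/16 = 4
vl ← min(3, 4) = 3
lane  0: and(0x81,0x1a) ⇒ 0x00
lane  1: and(0x95,0x8b) ⇒ 0x81
lane  2: and(0x2c,0xd7) ⇒ 0x04
lane  3: tail/keep ⇒ 0x25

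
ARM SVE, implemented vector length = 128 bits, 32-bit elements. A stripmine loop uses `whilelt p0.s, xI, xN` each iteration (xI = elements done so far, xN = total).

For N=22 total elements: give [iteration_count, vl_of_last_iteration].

[iterations, last_vl] = [6, 2]

register lanes = 128/32 = 4
iterations = ceil(22/4) = 6; final-pass vl = 2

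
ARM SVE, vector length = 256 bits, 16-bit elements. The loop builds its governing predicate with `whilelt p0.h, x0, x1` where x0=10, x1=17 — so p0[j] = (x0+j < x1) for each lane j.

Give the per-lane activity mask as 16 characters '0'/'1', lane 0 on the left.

predicate = 1111111000000000

register lanes = 256/16 = 16
active while 10+j < 17, i.e. j ∈ [0,7) capped at 16 ⇒ 7
bits (lane 0 leftmost): 1111111000000000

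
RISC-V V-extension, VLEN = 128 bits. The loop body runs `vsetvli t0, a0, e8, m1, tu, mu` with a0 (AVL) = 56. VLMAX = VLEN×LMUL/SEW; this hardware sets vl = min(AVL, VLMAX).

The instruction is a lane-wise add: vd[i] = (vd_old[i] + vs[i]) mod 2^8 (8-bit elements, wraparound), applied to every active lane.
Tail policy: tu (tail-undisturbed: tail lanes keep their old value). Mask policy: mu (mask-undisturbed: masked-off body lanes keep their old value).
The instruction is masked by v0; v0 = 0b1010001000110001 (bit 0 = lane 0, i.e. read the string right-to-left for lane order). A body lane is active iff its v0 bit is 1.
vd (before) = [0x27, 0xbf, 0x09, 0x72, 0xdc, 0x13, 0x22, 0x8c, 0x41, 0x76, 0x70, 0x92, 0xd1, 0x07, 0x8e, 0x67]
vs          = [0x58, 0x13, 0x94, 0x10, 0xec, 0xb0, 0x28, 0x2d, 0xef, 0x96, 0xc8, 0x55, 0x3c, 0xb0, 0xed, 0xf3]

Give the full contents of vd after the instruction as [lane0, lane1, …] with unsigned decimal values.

VLMAX = VLEN×LMUL/SEW = 128×1/8 = 16
AVL=56 > VLMAX=16, so vl = 16
lane  0: add(0x27,0x58) ⇒ 0x7f
lane  1: mask-off/keep ⇒ 0xbf
lane  2: mask-off/keep ⇒ 0x09
lane  3: mask-off/keep ⇒ 0x72
lane  4: add(0xdc,0xec) ⇒ 0xc8
lane  5: add(0x13,0xb0) ⇒ 0xc3
lane  6: mask-off/keep ⇒ 0x22
lane  7: mask-off/keep ⇒ 0x8c
lane  8: mask-off/keep ⇒ 0x41
lane  9: add(0x76,0x96) ⇒ 0x0c
lane 10: mask-off/keep ⇒ 0x70
lane 11: mask-off/keep ⇒ 0x92
lane 12: mask-off/keep ⇒ 0xd1
lane 13: add(0x07,0xb0) ⇒ 0xb7
lane 14: mask-off/keep ⇒ 0x8e
lane 15: add(0x67,0xf3) ⇒ 0x5a

vd = [127, 191, 9, 114, 200, 195, 34, 140, 65, 12, 112, 146, 209, 183, 142, 90]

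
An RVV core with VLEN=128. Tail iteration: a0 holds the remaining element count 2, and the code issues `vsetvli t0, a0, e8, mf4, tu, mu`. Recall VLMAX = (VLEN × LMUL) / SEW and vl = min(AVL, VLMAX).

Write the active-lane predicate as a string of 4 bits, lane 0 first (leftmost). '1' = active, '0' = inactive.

lanes per group: 128·1/4/8 = 4
AVL=2 ≤ VLMAX=4, so vl = 2
bits (lane 0 leftmost): 1100

predicate = 1100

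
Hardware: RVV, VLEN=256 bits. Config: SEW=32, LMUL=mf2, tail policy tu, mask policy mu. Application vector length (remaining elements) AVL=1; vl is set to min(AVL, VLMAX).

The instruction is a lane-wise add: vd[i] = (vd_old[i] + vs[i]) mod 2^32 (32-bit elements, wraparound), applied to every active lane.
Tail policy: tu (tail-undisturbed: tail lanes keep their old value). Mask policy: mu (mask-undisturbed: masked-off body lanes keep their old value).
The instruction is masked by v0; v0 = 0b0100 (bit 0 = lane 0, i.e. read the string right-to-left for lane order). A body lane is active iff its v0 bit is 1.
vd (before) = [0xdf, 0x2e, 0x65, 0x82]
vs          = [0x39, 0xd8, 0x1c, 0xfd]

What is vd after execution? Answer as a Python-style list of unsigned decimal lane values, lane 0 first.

vd = [223, 46, 101, 130]

VLMAX = (256 × 1/2) / 32 = 4 lanes
AVL=1 ≤ VLMAX=4, so vl = 1
vd[0] mask-off/keep -> 0xdf
vd[1] tail/keep -> 0x2e
vd[2] tail/keep -> 0x65
vd[3] tail/keep -> 0x82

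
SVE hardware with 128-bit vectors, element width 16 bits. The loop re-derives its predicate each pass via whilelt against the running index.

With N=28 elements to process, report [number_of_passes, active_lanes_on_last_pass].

register lanes = 128/16 = 8
N=28: ⌈28/8⌉ = 4 iters; last vl = 28 − 3×8 = 4

[iterations, last_vl] = [4, 4]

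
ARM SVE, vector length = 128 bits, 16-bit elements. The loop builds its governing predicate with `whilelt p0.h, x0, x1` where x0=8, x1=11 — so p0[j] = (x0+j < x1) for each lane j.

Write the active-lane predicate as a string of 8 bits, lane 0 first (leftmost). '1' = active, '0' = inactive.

predicate = 11100000

lane count: 128 div 16 = 8
whilelt: lane j active iff 8+j < 11 → j < 3 → 3 active
bits (lane 0 leftmost): 11100000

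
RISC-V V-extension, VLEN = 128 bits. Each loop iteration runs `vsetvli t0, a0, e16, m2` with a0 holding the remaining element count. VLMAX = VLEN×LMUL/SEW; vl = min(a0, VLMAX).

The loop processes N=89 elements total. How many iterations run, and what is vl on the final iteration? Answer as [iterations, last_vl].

[iterations, last_vl] = [6, 9]

VLMAX = VLEN×LMUL/SEW = 128×2/16 = 16
iterations = ceil(89/16) = 6; final-pass vl = 9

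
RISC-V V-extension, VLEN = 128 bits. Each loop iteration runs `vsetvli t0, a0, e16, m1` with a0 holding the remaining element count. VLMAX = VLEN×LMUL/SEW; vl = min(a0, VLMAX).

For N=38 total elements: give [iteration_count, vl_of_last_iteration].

lanes per group: 128·1/16 = 8
38 elements at 8/iter → 5 passes, remainder 6 on the last

[iterations, last_vl] = [5, 6]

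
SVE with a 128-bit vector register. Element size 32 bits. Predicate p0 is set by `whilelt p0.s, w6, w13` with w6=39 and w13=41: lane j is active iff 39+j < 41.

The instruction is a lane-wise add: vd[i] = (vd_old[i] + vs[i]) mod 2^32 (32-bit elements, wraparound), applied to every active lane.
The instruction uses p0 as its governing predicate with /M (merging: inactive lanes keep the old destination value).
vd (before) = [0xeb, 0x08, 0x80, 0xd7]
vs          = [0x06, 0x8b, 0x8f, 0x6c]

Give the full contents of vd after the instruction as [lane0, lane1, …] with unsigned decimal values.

vd = [241, 147, 128, 215]

lane count: 128 div 32 = 4
active while 39+j < 41, i.e. j ∈ [0,2) capped at 4 ⇒ 2
lane  0: add(0xeb,0x06) ⇒ 0xf1
lane  1: add(0x08,0x8b) ⇒ 0x93
lane  2: tail/keep ⇒ 0x80
lane  3: tail/keep ⇒ 0xd7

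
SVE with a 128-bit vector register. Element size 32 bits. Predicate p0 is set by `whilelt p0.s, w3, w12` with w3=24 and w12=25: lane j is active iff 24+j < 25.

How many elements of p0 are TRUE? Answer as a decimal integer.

vl = 1

lane count: 128 div 32 = 4
active while 24+j < 25, i.e. j ∈ [0,1) capped at 4 ⇒ 1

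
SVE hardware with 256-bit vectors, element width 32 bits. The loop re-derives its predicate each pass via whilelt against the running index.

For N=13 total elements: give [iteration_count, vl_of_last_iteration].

256-bit reg / 32-bit elem → 8 lanes
13 elements at 8/iter → 2 passes, remainder 5 on the last

[iterations, last_vl] = [2, 5]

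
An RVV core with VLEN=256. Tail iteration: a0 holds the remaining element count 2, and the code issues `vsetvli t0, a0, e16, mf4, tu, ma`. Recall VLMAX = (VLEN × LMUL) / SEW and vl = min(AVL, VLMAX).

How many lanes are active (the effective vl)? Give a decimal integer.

vl = 2

VLMAX = (256 × 1/4) / 16 = 4 lanes
vl ← min(2, 4) = 2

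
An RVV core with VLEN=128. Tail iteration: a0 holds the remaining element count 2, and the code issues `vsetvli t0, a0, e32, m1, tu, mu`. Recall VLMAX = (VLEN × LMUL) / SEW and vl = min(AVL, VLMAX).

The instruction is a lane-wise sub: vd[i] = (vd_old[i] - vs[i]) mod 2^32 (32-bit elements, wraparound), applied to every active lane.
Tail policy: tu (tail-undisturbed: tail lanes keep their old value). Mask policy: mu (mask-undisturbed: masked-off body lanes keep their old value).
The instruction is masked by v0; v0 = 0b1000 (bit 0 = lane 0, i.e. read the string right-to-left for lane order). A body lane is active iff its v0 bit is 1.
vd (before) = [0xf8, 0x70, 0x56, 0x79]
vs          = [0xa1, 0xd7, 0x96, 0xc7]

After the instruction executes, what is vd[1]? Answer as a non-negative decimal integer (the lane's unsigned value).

vd[1] = 112

VLMAX = VLEN×LMUL/SEW = 128×1/32 = 4
vl ← min(2, 4) = 2
[0] mask-off/keep = 0xf8
[1] mask-off/keep = 0x70
[2] tail/keep = 0x56
[3] tail/keep = 0x79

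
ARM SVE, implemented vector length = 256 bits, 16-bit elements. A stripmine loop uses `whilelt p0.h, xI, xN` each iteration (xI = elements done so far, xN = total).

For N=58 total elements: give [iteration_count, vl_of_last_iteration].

[iterations, last_vl] = [4, 10]

lane count: 256 div 16 = 16
N=58: ⌈58/16⌉ = 4 iters; last vl = 58 − 3×16 = 10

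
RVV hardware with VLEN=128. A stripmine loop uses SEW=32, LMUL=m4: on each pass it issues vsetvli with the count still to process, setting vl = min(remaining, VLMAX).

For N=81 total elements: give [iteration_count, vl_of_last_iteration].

VLMAX = VLEN×LMUL/SEW = 128×4/32 = 16
N=81: ⌈81/16⌉ = 6 iters; last vl = 81 − 5×16 = 1

[iterations, last_vl] = [6, 1]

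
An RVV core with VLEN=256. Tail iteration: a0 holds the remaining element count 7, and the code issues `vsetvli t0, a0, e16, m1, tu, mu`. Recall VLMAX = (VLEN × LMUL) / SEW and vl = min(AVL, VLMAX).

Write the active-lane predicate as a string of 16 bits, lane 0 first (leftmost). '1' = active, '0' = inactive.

predicate = 1111111000000000

VLMAX = VLEN×LMUL/SEW = 256×1/16 = 16
AVL=7 ≤ VLMAX=16, so vl = 7
bits (lane 0 leftmost): 1111111000000000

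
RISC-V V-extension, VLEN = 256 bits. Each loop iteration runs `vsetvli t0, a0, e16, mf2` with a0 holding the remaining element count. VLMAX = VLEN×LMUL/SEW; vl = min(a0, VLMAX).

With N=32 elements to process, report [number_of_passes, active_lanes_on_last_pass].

VLMAX = VLEN×LMUL/SEW = 256×1/2/16 = 8
N=32: ⌈32/8⌉ = 4 iters; last vl = 32 − 3×8 = 8

[iterations, last_vl] = [4, 8]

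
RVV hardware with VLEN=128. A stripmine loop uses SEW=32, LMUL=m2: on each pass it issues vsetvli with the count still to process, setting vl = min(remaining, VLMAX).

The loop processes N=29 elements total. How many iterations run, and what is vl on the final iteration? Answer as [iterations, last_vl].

[iterations, last_vl] = [4, 5]

lanes per group: 128·2/32 = 8
N=29: ⌈29/8⌉ = 4 iters; last vl = 29 − 3×8 = 5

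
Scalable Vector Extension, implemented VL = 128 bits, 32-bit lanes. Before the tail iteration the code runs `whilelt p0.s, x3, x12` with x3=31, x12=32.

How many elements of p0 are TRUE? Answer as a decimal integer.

vl = 1

128-bit reg / 32-bit elem → 4 lanes
whilelt: lane j active iff 31+j < 32 → j < 1 → 1 active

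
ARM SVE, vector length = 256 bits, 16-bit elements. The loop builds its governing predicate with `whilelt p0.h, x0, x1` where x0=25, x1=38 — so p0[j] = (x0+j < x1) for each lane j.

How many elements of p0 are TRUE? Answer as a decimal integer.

vl = 13

256-bit reg / 16-bit elem → 16 lanes
whilelt: lane j active iff 25+j < 38 → j < 13 → 13 active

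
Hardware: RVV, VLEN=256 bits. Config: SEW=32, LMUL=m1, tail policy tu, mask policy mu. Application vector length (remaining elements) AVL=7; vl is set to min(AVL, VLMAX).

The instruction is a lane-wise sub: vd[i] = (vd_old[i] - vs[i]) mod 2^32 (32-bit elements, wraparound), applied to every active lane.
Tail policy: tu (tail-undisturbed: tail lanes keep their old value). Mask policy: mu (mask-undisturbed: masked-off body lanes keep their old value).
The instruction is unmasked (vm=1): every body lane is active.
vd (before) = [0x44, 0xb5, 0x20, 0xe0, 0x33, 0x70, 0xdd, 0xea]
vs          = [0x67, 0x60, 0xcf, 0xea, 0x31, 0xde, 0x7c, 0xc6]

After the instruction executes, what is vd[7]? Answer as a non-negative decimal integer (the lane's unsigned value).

vd[7] = 234

VLMAX = VLEN×LMUL/SEW = 256×1/32 = 8
vl ← min(7, 8) = 7
lane  0: sub(0x44,0x67) ⇒ 0xffffffdd
lane  1: sub(0xb5,0x60) ⇒ 0x55
lane  2: sub(0x20,0xcf) ⇒ 0xffffff51
lane  3: sub(0xe0,0xea) ⇒ 0xfffffff6
lane  4: sub(0x33,0x31) ⇒ 0x02
lane  5: sub(0x70,0xde) ⇒ 0xffffff92
lane  6: sub(0xdd,0x7c) ⇒ 0x61
lane  7: tail/keep ⇒ 0xea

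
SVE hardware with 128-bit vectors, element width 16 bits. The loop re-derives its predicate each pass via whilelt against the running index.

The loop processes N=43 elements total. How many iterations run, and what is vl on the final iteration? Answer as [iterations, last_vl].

128-bit reg / 16-bit elem → 8 lanes
iterations = ceil(43/8) = 6; final-pass vl = 3

[iterations, last_vl] = [6, 3]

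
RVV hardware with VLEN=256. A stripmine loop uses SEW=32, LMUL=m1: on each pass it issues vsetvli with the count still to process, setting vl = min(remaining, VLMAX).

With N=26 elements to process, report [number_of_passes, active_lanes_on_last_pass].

[iterations, last_vl] = [4, 2]

VLMAX = VLEN×LMUL/SEW = 256×1/32 = 8
iterations = ceil(26/8) = 4; final-pass vl = 2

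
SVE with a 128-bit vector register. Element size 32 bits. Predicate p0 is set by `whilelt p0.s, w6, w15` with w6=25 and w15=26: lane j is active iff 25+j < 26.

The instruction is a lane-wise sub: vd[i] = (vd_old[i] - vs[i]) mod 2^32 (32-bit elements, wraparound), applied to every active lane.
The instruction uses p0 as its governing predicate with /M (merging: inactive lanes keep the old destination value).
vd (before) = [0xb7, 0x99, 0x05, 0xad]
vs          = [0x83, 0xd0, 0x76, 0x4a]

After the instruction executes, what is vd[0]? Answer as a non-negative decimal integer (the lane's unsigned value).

vd[0] = 52

128-bit reg / 32-bit elem → 4 lanes
active while 25+j < 26, i.e. j ∈ [0,1) capped at 4 ⇒ 1
vd[0] sub(0xb7,0x83) -> 0x34
vd[1] tail/keep -> 0x99
vd[2] tail/keep -> 0x05
vd[3] tail/keep -> 0xad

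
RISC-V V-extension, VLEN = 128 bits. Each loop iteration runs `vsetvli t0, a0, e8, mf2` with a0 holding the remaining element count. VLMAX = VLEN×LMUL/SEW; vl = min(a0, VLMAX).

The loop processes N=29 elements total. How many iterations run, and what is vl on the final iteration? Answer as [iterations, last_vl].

[iterations, last_vl] = [4, 5]

VLMAX = VLEN×LMUL/SEW = 128×1/2/8 = 8
29 elements at 8/iter → 4 passes, remainder 5 on the last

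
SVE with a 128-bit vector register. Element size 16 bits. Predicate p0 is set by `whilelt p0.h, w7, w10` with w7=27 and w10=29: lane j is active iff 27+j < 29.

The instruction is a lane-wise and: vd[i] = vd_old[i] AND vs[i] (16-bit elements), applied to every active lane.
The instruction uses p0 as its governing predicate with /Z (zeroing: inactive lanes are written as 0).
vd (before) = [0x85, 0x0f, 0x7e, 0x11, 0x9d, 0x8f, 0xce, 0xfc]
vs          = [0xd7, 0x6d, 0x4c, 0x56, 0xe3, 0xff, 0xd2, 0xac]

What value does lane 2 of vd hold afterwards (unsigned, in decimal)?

vd[2] = 0

128-bit reg / 16-bit elem → 8 lanes
p0[j] = (27+j < 29); true for j=0..1 → 2 lanes set
lane  0: and(0x85,0xd7) ⇒ 0x85
lane  1: and(0x0f,0x6d) ⇒ 0x0d
lane  2: tail/zero ⇒ 0x00
lane  3: tail/zero ⇒ 0x00
lane  4: tail/zero ⇒ 0x00
lane  5: tail/zero ⇒ 0x00
lane  6: tail/zero ⇒ 0x00
lane  7: tail/zero ⇒ 0x00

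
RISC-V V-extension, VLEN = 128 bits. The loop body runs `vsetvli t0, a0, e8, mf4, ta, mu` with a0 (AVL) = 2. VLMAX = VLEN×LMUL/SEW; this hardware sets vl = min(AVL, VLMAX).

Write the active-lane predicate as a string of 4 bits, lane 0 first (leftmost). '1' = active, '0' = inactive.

predicate = 1100

lanes per group: 128·1/4/8 = 4
vl = min(AVL, VLMAX) = min(2, 4) = 2
bits (lane 0 leftmost): 1100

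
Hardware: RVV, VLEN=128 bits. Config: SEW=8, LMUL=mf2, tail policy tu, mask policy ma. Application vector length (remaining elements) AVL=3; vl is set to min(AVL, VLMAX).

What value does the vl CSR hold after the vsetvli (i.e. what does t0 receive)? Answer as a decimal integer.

VLMAX = VLEN×LMUL/SEW = 128×1/2/8 = 8
vl ← min(3, 8) = 3

vl = 3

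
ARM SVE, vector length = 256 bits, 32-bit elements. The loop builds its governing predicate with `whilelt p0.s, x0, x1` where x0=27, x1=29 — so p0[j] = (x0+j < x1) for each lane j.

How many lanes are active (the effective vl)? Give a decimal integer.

256-bit reg / 32-bit elem → 8 lanes
active while 27+j < 29, i.e. j ∈ [0,2) capped at 8 ⇒ 2

vl = 2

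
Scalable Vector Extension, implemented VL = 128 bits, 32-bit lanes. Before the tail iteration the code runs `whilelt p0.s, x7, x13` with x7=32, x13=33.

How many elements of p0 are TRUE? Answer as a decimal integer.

128-bit reg / 32-bit elem → 4 lanes
p0[j] = (32+j < 33); true for j=0..0 → 1 lanes set

vl = 1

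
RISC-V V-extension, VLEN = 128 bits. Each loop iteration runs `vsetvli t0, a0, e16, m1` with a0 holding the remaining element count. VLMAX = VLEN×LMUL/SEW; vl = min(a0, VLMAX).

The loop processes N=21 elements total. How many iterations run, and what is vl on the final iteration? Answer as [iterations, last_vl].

VLMAX = VLEN×LMUL/SEW = 128×1/16 = 8
N=21: ⌈21/8⌉ = 3 iters; last vl = 21 − 2×8 = 5

[iterations, last_vl] = [3, 5]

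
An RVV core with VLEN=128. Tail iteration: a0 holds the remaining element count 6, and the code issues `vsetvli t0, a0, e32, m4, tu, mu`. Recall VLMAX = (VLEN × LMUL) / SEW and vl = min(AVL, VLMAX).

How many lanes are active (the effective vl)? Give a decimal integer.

vl = 6

VLMAX = VLEN×LMUL/SEW = 128×4/32 = 16
AVL=6 ≤ VLMAX=16, so vl = 6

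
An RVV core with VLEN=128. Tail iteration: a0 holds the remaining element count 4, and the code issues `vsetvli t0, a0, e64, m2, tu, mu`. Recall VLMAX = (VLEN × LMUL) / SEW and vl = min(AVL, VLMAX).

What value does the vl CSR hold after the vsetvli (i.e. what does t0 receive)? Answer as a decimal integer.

VLMAX = VLEN×LMUL/SEW = 128×2/64 = 4
vl = min(AVL, VLMAX) = min(4, 4) = 4

vl = 4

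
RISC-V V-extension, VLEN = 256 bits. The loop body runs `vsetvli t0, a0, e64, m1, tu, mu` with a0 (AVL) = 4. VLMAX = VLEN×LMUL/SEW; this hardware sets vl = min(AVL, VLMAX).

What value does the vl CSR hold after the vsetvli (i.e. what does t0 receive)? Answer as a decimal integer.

vl = 4

VLMAX = (256 × 1) / 64 = 4 lanes
vl ← min(4, 4) = 4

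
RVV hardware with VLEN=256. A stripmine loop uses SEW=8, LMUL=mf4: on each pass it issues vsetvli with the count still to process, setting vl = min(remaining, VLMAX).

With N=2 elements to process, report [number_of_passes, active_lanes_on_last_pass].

lanes per group: 256·1/4/8 = 8
N=2: ⌈2/8⌉ = 1 iters; last vl = 2 − 0×8 = 2

[iterations, last_vl] = [1, 2]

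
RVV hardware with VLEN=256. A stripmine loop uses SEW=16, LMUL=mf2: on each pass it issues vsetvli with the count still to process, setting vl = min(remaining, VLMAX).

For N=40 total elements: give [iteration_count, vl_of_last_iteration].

lanes per group: 256·1/2/16 = 8
iterations = ceil(40/8) = 5; final-pass vl = 8

[iterations, last_vl] = [5, 8]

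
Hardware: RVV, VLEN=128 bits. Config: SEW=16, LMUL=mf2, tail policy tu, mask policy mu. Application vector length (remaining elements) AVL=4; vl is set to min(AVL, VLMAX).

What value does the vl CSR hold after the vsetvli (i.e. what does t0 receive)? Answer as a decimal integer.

VLMAX = VLEN×LMUL/SEW = 128×1/2/16 = 4
vl = min(AVL, VLMAX) = min(4, 4) = 4

vl = 4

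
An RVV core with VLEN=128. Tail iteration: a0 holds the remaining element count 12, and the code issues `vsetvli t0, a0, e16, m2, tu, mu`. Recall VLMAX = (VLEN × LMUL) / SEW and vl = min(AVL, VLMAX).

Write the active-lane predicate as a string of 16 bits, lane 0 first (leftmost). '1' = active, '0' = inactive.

lanes per group: 128·2/16 = 16
vl ← min(12, 16) = 12
bits (lane 0 leftmost): 1111111111110000

predicate = 1111111111110000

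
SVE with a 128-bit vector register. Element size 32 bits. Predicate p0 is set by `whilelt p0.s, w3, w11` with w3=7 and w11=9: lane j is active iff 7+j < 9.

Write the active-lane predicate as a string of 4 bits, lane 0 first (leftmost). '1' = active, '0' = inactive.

register lanes = 128/32 = 4
whilelt: lane j active iff 7+j < 9 → j < 2 → 2 active
bits (lane 0 leftmost): 1100

predicate = 1100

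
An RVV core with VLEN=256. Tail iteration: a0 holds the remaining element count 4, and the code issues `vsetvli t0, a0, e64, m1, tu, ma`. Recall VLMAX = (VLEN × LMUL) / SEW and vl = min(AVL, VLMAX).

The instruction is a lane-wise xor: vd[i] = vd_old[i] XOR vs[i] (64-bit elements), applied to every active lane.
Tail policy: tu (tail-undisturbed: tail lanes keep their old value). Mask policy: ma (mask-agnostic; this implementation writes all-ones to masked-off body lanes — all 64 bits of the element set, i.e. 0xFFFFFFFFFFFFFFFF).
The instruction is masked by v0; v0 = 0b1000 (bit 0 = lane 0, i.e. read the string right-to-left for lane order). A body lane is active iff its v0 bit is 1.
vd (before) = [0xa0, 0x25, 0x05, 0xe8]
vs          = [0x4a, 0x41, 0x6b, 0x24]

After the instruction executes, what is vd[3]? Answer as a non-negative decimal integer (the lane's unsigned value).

VLMAX = (256 × 1) / 64 = 4 lanes
vl = min(AVL, VLMAX) = min(4, 4) = 4
vd[0] mask-off/ones -> 0xffffffffffffffff
vd[1] mask-off/ones -> 0xffffffffffffffff
vd[2] mask-off/ones -> 0xffffffffffffffff
vd[3] xor(0xe8,0x24) -> 0xcc

vd[3] = 204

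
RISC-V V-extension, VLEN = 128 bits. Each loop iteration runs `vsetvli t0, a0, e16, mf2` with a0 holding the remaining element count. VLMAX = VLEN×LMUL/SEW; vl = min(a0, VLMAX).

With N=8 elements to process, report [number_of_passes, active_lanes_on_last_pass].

[iterations, last_vl] = [2, 4]

lanes per group: 128·1/2/16 = 4
N=8: ⌈8/4⌉ = 2 iters; last vl = 8 − 1×4 = 4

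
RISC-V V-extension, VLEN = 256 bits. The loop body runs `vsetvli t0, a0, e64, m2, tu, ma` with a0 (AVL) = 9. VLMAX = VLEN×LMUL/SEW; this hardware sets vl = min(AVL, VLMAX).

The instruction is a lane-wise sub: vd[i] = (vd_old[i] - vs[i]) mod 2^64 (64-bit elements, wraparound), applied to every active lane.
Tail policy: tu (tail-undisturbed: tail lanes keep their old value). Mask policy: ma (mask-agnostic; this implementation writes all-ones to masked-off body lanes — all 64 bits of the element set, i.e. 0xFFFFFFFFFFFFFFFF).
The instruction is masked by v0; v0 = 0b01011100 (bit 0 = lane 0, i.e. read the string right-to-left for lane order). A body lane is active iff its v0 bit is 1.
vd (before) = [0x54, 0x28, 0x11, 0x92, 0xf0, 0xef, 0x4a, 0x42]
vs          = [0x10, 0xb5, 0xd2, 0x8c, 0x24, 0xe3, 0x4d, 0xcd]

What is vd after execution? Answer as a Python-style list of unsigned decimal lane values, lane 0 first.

VLMAX = VLEN×LMUL/SEW = 256×2/64 = 8
vl = min(AVL, VLMAX) = min(9, 8) = 8
lane  0: mask-off/ones ⇒ 0xffffffffffffffff
lane  1: mask-off/ones ⇒ 0xffffffffffffffff
lane  2: sub(0x11,0xd2) ⇒ 0xffffffffffffff3f
lane  3: sub(0x92,0x8c) ⇒ 0x06
lane  4: sub(0xf0,0x24) ⇒ 0xcc
lane  5: mask-off/ones ⇒ 0xffffffffffffffff
lane  6: sub(0x4a,0x4d) ⇒ 0xfffffffffffffffd
lane  7: mask-off/ones ⇒ 0xffffffffffffffff

vd = [18446744073709551615, 18446744073709551615, 18446744073709551423, 6, 204, 18446744073709551615, 18446744073709551613, 18446744073709551615]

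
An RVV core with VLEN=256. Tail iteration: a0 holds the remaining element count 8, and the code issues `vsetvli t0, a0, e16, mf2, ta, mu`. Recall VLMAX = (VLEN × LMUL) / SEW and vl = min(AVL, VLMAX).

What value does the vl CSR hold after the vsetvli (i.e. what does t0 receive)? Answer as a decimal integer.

VLMAX = VLEN×LMUL/SEW = 256×1/2/16 = 8
vl ← min(8, 8) = 8

vl = 8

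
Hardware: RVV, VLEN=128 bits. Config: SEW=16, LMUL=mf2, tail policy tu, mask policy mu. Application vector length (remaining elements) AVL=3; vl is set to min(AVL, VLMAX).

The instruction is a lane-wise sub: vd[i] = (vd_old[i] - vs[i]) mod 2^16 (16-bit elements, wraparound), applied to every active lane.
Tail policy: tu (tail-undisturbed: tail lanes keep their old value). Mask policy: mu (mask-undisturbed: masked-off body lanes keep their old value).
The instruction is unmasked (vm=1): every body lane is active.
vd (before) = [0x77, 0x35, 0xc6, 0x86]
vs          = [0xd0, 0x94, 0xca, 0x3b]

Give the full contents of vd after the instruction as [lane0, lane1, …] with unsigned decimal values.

vd = [65447, 65441, 65532, 134]

VLMAX = (128 × 1/2) / 16 = 4 lanes
AVL=3 ≤ VLMAX=4, so vl = 3
lane  0: sub(0x77,0xd0) ⇒ 0xffa7
lane  1: sub(0x35,0x94) ⇒ 0xffa1
lane  2: sub(0xc6,0xca) ⇒ 0xfffc
lane  3: tail/keep ⇒ 0x86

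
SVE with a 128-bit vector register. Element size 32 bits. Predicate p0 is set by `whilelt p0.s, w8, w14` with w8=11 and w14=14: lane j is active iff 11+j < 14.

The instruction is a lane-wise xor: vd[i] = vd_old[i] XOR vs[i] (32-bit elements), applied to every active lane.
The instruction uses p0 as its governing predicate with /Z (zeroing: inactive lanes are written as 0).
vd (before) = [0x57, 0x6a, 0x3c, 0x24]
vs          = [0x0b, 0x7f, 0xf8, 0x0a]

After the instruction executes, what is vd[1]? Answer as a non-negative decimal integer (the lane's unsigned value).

vd[1] = 21

128-bit reg / 32-bit elem → 4 lanes
active while 11+j < 14, i.e. j ∈ [0,3) capped at 4 ⇒ 3
lane  0: xor(0x57,0x0b) ⇒ 0x5c
lane  1: xor(0x6a,0x7f) ⇒ 0x15
lane  2: xor(0x3c,0xf8) ⇒ 0xc4
lane  3: tail/zero ⇒ 0x00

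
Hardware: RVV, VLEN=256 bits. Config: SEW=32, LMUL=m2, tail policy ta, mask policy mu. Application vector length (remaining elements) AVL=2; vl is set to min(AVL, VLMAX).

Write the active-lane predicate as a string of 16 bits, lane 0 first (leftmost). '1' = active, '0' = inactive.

predicate = 1100000000000000

VLMAX = (256 × 2) / 32 = 16 lanes
vl = min(AVL, VLMAX) = min(2, 16) = 2
bits (lane 0 leftmost): 1100000000000000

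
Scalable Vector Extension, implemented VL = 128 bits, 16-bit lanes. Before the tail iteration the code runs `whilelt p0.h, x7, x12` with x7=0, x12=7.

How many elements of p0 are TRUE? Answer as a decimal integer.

lane count: 128 div 16 = 8
p0[j] = (0+j < 7); true for j=0..6 → 7 lanes set

vl = 7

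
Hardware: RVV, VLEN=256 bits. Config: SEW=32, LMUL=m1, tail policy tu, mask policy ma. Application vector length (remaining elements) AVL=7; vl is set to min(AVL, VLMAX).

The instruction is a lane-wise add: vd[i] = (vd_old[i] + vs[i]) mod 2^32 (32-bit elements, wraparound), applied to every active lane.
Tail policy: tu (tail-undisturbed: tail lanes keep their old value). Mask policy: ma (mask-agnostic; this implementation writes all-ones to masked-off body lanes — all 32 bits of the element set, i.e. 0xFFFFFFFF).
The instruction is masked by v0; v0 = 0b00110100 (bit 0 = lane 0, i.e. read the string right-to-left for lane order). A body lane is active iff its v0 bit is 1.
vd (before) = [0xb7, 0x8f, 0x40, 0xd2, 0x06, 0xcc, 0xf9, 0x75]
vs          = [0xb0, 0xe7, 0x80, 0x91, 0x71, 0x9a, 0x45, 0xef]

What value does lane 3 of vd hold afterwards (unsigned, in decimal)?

vd[3] = 4294967295

VLMAX = (256 × 1) / 32 = 8 lanes
AVL=7 ≤ VLMAX=8, so vl = 7
vd[0] mask-off/ones -> 0xffffffff
vd[1] mask-off/ones -> 0xffffffff
vd[2] add(0x40,0x80) -> 0xc0
vd[3] mask-off/ones -> 0xffffffff
vd[4] add(0x06,0x71) -> 0x77
vd[5] add(0xcc,0x9a) -> 0x166
vd[6] mask-off/ones -> 0xffffffff
vd[7] tail/keep -> 0x75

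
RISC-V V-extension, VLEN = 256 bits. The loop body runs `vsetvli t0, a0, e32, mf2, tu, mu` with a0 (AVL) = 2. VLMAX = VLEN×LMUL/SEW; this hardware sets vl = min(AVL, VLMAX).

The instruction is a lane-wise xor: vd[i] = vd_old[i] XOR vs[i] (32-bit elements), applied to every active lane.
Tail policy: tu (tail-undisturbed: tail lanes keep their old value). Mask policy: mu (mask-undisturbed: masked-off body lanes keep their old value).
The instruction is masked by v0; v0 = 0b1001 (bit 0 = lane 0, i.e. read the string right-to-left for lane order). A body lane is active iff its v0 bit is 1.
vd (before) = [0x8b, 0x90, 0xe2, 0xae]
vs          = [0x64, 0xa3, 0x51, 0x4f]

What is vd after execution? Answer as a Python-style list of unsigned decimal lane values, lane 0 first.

lanes per group: 256·1/2/32 = 4
vl = min(AVL, VLMAX) = min(2, 4) = 2
[0] xor(0x8b,0x64) = 0xef
[1] mask-off/keep = 0x90
[2] tail/keep = 0xe2
[3] tail/keep = 0xae

vd = [239, 144, 226, 174]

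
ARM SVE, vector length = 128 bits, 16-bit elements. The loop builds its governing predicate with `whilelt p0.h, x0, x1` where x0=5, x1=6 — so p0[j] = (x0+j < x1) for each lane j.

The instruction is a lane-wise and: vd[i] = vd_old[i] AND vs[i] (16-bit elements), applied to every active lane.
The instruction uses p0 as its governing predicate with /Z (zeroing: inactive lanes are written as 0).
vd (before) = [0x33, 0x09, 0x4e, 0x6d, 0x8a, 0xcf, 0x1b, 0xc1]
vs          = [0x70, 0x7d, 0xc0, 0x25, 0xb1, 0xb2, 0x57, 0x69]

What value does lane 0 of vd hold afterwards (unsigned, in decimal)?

lane count: 128 div 16 = 8
p0[j] = (5+j < 6); true for j=0..0 → 1 lanes set
vd[0] and(0x33,0x70) -> 0x30
vd[1] tail/zero -> 0x00
vd[2] tail/zero -> 0x00
vd[3] tail/zero -> 0x00
vd[4] tail/zero -> 0x00
vd[5] tail/zero -> 0x00
vd[6] tail/zero -> 0x00
vd[7] tail/zero -> 0x00

vd[0] = 48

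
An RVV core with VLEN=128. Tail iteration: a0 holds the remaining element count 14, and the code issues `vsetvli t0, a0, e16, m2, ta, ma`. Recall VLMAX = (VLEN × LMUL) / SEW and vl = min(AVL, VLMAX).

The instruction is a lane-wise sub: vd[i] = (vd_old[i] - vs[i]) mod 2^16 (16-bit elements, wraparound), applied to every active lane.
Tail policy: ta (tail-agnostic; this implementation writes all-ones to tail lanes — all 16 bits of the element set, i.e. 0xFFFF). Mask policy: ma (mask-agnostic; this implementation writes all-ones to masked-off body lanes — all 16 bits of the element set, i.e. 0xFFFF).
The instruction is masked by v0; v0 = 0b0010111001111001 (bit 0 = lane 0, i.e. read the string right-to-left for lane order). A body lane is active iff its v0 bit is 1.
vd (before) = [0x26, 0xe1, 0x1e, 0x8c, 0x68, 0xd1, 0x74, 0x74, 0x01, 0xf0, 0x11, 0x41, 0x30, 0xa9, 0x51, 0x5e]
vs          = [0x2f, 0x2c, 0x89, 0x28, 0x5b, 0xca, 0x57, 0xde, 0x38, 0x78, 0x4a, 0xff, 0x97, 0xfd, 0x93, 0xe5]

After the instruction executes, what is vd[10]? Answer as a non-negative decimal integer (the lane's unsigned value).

vd[10] = 65479

lanes per group: 128·2/16 = 16
vl = min(AVL, VLMAX) = min(14, 16) = 14
[0] sub(0x26,0x2f) = 0xfff7
[1] mask-off/ones = 0xffff
[2] mask-off/ones = 0xffff
[3] sub(0x8c,0x28) = 0x64
[4] sub(0x68,0x5b) = 0x0d
[5] sub(0xd1,0xca) = 0x07
[6] sub(0x74,0x57) = 0x1d
[7] mask-off/ones = 0xffff
[8] mask-off/ones = 0xffff
[9] sub(0xf0,0x78) = 0x78
[10] sub(0x11,0x4a) = 0xffc7
[11] sub(0x41,0xff) = 0xff42
[12] mask-off/ones = 0xffff
[13] sub(0xa9,0xfd) = 0xffac
[14] tail/ones = 0xffff
[15] tail/ones = 0xffff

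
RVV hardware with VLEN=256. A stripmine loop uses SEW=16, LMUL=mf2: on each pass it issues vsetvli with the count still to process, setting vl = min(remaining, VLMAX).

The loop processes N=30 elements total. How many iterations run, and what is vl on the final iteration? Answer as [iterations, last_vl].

[iterations, last_vl] = [4, 6]

lanes per group: 256·1/2/16 = 8
30 elements at 8/iter → 4 passes, remainder 6 on the last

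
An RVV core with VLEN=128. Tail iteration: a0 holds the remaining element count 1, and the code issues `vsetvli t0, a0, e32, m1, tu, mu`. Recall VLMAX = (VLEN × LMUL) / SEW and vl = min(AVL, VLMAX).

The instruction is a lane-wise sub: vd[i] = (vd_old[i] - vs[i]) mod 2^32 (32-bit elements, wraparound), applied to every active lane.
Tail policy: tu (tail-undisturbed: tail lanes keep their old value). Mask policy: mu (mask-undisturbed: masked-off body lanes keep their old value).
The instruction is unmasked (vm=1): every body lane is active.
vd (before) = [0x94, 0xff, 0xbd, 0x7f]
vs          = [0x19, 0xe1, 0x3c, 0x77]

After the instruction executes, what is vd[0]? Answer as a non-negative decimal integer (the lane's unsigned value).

VLMAX = (128 × 1) / 32 = 4 lanes
AVL=1 ≤ VLMAX=4, so vl = 1
[0] sub(0x94,0x19) = 0x7b
[1] tail/keep = 0xff
[2] tail/keep = 0xbd
[3] tail/keep = 0x7f

vd[0] = 123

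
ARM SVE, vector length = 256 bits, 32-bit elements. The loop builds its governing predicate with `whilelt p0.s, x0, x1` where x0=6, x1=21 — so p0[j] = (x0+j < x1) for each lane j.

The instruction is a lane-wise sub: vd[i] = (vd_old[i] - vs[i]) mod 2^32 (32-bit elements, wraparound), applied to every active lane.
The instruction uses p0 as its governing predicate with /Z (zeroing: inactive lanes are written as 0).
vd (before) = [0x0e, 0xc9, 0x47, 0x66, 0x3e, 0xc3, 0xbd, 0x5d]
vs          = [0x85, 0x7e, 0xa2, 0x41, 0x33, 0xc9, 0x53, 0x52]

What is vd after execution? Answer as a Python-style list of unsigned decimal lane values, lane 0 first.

vd = [4294967177, 75, 4294967205, 37, 11, 4294967290, 106, 11]

256-bit reg / 32-bit elem → 8 lanes
whilelt: lane j active iff 6+j < 21 → j < 15 → 8 active
vd[0] sub(0x0e,0x85) -> 0xffffff89
vd[1] sub(0xc9,0x7e) -> 0x4b
vd[2] sub(0x47,0xa2) -> 0xffffffa5
vd[3] sub(0x66,0x41) -> 0x25
vd[4] sub(0x3e,0x33) -> 0x0b
vd[5] sub(0xc3,0xc9) -> 0xfffffffa
vd[6] sub(0xbd,0x53) -> 0x6a
vd[7] sub(0x5d,0x52) -> 0x0b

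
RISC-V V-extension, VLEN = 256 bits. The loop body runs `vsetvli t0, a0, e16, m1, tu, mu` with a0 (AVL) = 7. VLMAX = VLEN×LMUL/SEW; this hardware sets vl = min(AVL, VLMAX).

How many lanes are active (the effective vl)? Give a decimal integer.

vl = 7

lanes per group: 256·1/16 = 16
vl ← min(7, 16) = 7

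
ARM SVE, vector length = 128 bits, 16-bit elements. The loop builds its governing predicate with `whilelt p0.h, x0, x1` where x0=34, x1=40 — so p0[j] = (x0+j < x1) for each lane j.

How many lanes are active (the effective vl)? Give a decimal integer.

register lanes = 128/16 = 8
whilelt: lane j active iff 34+j < 40 → j < 6 → 6 active

vl = 6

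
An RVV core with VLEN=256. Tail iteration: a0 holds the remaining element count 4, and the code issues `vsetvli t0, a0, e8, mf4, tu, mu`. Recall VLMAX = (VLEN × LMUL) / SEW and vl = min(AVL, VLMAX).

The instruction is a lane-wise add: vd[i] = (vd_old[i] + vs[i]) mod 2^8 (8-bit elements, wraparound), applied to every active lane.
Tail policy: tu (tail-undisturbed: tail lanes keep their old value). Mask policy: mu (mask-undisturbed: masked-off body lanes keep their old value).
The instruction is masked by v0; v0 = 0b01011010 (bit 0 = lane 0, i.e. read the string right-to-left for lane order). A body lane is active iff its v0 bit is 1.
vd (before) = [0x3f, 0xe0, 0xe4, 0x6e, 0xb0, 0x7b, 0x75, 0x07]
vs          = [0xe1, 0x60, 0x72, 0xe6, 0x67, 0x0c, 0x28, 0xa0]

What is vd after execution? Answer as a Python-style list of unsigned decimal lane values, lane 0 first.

vd = [63, 64, 228, 84, 176, 123, 117, 7]

VLMAX = VLEN×LMUL/SEW = 256×1/4/8 = 8
AVL=4 ≤ VLMAX=8, so vl = 4
vd[0] mask-off/keep -> 0x3f
vd[1] add(0xe0,0x60) -> 0x40
vd[2] mask-off/keep -> 0xe4
vd[3] add(0x6e,0xe6) -> 0x54
vd[4] tail/keep -> 0xb0
vd[5] tail/keep -> 0x7b
vd[6] tail/keep -> 0x75
vd[7] tail/keep -> 0x07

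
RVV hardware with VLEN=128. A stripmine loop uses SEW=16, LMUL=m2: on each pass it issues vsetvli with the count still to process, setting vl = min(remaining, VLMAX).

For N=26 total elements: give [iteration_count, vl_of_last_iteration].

VLMAX = (128 × 2) / 16 = 16 lanes
26 elements at 16/iter → 2 passes, remainder 10 on the last

[iterations, last_vl] = [2, 10]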